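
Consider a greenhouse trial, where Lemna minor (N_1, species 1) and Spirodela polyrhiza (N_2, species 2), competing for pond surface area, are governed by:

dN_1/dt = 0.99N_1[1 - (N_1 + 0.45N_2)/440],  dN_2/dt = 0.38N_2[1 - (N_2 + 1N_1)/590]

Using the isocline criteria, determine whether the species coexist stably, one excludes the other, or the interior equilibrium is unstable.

stable coexistence

Compare the nullcline intercepts: K1/α12 = 440/0.45 = 978 > K2 = 590; K2/α21 = 590/1 = 590 > K1 = 440.
Since both inequalities hold, each species can invade when rare, so the interior equilibrium is stable.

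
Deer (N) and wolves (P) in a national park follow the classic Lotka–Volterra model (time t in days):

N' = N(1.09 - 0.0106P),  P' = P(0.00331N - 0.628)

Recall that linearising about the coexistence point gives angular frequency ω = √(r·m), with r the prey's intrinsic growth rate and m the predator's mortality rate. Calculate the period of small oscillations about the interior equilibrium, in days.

T ≈ 7.59 days

Here r = 1.09 and m = 0.628, so r·m = 0.685.
ω = √0.685 = 0.827 per day, hence T = 2π/ω ≈ 7.59 days.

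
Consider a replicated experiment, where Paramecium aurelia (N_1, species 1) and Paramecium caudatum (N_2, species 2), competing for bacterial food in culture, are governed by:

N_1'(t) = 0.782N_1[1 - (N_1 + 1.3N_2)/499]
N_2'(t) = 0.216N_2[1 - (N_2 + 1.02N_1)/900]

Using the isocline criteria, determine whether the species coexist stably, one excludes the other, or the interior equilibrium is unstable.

species 2 excludes species 1

Compare the nullcline intercepts: K1/α12 = 499/1.3 = 384 < K2 = 900; K2/α21 = 900/1.02 = 882 > K1 = 499.
Since the inequalities point opposite ways, species 2 can invade but species 1 cannot.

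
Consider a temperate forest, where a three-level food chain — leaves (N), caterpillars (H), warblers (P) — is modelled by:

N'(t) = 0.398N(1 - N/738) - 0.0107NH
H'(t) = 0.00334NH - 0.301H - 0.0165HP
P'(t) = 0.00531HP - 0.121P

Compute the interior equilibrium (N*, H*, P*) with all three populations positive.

From dP/dt = 0: 0.00531H* = 0.121, so H* = 22.8.
From dN/dt = 0: 0.398(1 - N*/738) = 0.0107·22.8, giving N* = 738·(1 - 0.613) = 286.
From dH/dt = 0: 0.00334·286 - 0.301 = 0.0165P*, so P* = 0.654/0.0165 = 39.6.

N* ≈ 286, H* ≈ 22.8, P* ≈ 39.6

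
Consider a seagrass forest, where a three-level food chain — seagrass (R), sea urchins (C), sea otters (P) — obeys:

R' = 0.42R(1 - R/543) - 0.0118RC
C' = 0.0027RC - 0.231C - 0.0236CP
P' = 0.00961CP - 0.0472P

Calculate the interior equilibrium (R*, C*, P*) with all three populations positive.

R* ≈ 468, C* ≈ 4.91, P* ≈ 43.8

From dP/dt = 0: 0.00961C* = 0.0472, so C* = 4.91.
From dR/dt = 0: 0.42(1 - R*/543) = 0.0118·4.91, giving R* = 543·(1 - 0.138) = 468.
From dC/dt = 0: 0.0027·468 - 0.231 = 0.0236P*, so P* = 1.03/0.0236 = 43.8.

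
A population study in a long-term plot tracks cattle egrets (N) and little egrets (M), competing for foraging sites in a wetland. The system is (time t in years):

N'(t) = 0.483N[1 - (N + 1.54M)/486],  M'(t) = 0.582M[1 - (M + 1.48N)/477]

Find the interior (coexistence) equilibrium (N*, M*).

N* ≈ 194, M* ≈ 189

Setting both brackets to zero gives the nullclines N + 1.54M = 486 and 1.48N + M = 477.
Substituting M = 477 - 1.48N into the first: N(1 - 1.54·1.48) = 486 - 1.54·477.
So N* = -249/-1.28 = 194, and then M* = 477 - 1.48·194 = 189.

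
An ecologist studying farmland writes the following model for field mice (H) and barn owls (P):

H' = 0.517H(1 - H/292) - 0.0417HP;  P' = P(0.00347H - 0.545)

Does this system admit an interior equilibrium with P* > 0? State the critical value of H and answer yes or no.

Threshold H = 157; K > 157, so yes, the predator persists.

The predator equation gives dP/dt > 0 only when H > 0.545/0.00347 = 157.
Without the predator, H → K = 292. Since 292 > 157, the predator can invade and persist.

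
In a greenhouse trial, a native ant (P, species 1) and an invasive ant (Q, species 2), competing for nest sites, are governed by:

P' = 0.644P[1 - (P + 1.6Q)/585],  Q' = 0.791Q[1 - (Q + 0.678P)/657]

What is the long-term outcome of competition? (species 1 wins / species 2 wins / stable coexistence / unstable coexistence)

species 2 excludes species 1

Compare the nullcline intercepts: K1/α12 = 585/1.6 = 366 < K2 = 657; K2/α21 = 657/0.678 = 969 > K1 = 585.
Since the inequalities point opposite ways, species 2 can invade but species 1 cannot.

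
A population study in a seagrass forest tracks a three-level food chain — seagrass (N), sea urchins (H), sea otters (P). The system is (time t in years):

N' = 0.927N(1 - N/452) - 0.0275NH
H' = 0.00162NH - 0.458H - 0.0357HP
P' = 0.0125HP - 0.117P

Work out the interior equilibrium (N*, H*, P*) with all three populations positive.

From dP/dt = 0: 0.0125H* = 0.117, so H* = 9.36.
From dN/dt = 0: 0.927(1 - N*/452) = 0.0275·9.36, giving N* = 452·(1 - 0.278) = 326.
From dH/dt = 0: 0.00162·326 - 0.458 = 0.0357P*, so P* = 0.0709/0.0357 = 1.99.

N* ≈ 326, H* ≈ 9.36, P* ≈ 1.99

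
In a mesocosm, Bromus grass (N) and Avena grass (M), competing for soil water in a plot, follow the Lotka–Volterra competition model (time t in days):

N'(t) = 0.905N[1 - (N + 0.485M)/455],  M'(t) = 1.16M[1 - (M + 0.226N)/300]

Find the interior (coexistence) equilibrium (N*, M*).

Setting both brackets to zero gives the nullclines N + 0.485M = 455 and 0.226N + M = 300.
Substituting M = 300 - 0.226N into the first: N(1 - 0.485·0.226) = 455 - 0.485·300.
So N* = 310/0.89 = 348, and then M* = 300 - 0.226·348 = 221.

N* ≈ 348, M* ≈ 221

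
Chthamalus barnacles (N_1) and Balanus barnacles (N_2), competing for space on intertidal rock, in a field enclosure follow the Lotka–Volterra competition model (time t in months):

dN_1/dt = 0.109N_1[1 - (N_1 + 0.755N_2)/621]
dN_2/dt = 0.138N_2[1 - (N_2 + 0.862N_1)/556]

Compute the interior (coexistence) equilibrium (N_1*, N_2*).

Setting both brackets to zero gives the nullclines N_1 + 0.755N_2 = 621 and 0.862N_1 + N_2 = 556.
Substituting N_2 = 556 - 0.862N_1 into the first: N_1(1 - 0.755·0.862) = 621 - 0.755·556.
So N_1* = 201/0.349 = 576, and then N_2* = 556 - 0.862·576 = 59.3.

N_1* ≈ 576, N_2* ≈ 59.3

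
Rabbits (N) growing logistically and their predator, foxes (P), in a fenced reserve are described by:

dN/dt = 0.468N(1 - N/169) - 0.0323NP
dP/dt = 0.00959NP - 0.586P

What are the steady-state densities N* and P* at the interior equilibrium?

From dP/dt = 0 with P > 0: 0.00959N* = 0.586, so N* = 61.1.
Substitute into dN/dt = 0: 0.468(1 - 61.1/169) = 0.0323P*.
The bracket is 0.638, giving P* = 0.299/0.0323 = 9.25.

N* ≈ 61.1, P* ≈ 9.25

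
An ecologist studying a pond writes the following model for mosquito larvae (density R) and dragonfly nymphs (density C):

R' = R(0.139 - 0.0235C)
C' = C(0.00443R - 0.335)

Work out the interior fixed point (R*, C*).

Set dC/dt = 0 with C > 0: 0.00443R - 0.335 = 0, so R* = 0.335/0.00443 = 75.6.
Set dR/dt = 0 with R > 0: 0.139 - 0.0235C = 0, so C* = 0.139/0.0235 = 5.91.

R* ≈ 75.6, C* ≈ 5.91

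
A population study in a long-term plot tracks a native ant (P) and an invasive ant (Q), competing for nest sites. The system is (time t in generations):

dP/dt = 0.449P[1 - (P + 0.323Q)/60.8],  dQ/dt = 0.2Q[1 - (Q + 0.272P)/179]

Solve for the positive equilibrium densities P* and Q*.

P* ≈ 3.27, Q* ≈ 178

Setting both brackets to zero gives the nullclines P + 0.323Q = 60.8 and 0.272P + Q = 179.
Substituting Q = 179 - 0.272P into the first: P(1 - 0.323·0.272) = 60.8 - 0.323·179.
So P* = 2.98/0.912 = 3.27, and then Q* = 179 - 0.272·3.27 = 178.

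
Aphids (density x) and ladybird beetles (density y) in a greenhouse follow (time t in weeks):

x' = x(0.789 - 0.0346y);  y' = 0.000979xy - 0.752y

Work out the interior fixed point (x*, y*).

Set dy/dt = 0 with y > 0: 0.000979x - 0.752 = 0, so x* = 0.752/0.000979 = 768.
Set dx/dt = 0 with x > 0: 0.789 - 0.0346y = 0, so y* = 0.789/0.0346 = 22.8.

x* ≈ 768, y* ≈ 22.8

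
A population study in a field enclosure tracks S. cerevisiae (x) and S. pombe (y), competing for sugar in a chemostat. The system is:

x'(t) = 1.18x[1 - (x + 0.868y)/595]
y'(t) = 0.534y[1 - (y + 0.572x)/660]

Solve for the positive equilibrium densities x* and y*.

x* ≈ 43.9, y* ≈ 635

Setting both brackets to zero gives the nullclines x + 0.868y = 595 and 0.572x + y = 660.
Substituting y = 660 - 0.572x into the first: x(1 - 0.868·0.572) = 595 - 0.868·660.
So x* = 22.1/0.504 = 43.9, and then y* = 660 - 0.572·43.9 = 635.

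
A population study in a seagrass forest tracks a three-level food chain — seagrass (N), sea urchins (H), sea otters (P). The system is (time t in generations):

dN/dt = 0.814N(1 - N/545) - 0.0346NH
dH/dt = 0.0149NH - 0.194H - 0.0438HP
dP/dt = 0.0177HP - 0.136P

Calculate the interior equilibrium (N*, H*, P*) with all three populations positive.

From dP/dt = 0: 0.0177H* = 0.136, so H* = 7.68.
From dN/dt = 0: 0.814(1 - N*/545) = 0.0346·7.68, giving N* = 545·(1 - 0.327) = 367.
From dH/dt = 0: 0.0149·367 - 0.194 = 0.0438P*, so P* = 5.27/0.0438 = 120.

N* ≈ 367, H* ≈ 7.68, P* ≈ 120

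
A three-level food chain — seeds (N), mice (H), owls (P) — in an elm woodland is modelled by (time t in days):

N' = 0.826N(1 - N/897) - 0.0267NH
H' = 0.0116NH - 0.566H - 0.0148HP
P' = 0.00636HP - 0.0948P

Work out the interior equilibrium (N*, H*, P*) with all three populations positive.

N* ≈ 465, H* ≈ 14.9, P* ≈ 326

From dP/dt = 0: 0.00636H* = 0.0948, so H* = 14.9.
From dN/dt = 0: 0.826(1 - N*/897) = 0.0267·14.9, giving N* = 897·(1 - 0.482) = 465.
From dH/dt = 0: 0.0116·465 - 0.566 = 0.0148P*, so P* = 4.83/0.0148 = 326.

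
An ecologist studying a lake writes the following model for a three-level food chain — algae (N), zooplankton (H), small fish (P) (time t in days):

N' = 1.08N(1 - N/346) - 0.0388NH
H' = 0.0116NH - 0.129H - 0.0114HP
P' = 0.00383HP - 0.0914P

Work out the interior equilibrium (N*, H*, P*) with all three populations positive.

From dP/dt = 0: 0.00383H* = 0.0914, so H* = 23.9.
From dN/dt = 0: 1.08(1 - N*/346) = 0.0388·23.9, giving N* = 346·(1 - 0.857) = 49.4.
From dH/dt = 0: 0.0116·49.4 - 0.129 = 0.0114P*, so P* = 0.444/0.0114 = 38.9.

N* ≈ 49.4, H* ≈ 23.9, P* ≈ 38.9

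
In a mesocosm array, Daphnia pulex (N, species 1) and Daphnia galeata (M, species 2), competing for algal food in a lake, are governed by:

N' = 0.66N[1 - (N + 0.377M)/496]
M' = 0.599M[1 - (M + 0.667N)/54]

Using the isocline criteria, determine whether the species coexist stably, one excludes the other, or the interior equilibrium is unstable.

Compare the nullcline intercepts: K1/α12 = 496/0.377 = 1320 > K2 = 54; K2/α21 = 54/0.667 = 81 < K1 = 496.
Since the inequalities point opposite ways, species 1 can invade but species 2 cannot.

species 1 excludes species 2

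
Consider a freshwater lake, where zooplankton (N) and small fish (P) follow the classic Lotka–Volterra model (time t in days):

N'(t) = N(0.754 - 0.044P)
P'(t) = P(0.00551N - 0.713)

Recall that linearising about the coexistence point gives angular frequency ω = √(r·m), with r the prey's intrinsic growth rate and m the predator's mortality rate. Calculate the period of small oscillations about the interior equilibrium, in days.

T ≈ 8.57 days

Here r = 0.754 and m = 0.713, so r·m = 0.538.
ω = √0.538 = 0.733 per day, hence T = 2π/ω ≈ 8.57 days.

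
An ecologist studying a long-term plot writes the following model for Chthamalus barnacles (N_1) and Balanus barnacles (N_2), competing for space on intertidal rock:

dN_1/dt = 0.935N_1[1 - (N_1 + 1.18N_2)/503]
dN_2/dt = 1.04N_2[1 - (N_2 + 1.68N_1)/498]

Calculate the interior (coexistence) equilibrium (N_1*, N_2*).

N_1* ≈ 86.2, N_2* ≈ 353

Setting both brackets to zero gives the nullclines N_1 + 1.18N_2 = 503 and 1.68N_1 + N_2 = 498.
Substituting N_2 = 498 - 1.68N_1 into the first: N_1(1 - 1.18·1.68) = 503 - 1.18·498.
So N_1* = -84.6/-0.982 = 86.2, and then N_2* = 498 - 1.68·86.2 = 353.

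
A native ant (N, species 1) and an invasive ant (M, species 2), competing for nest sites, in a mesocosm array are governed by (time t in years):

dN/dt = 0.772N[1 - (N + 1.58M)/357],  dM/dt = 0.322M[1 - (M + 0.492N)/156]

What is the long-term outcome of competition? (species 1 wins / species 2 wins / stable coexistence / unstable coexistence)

Compare the nullcline intercepts: K1/α12 = 357/1.58 = 226 > K2 = 156; K2/α21 = 156/0.492 = 317 < K1 = 357.
Since the inequalities point opposite ways, species 1 can invade but species 2 cannot.

species 1 excludes species 2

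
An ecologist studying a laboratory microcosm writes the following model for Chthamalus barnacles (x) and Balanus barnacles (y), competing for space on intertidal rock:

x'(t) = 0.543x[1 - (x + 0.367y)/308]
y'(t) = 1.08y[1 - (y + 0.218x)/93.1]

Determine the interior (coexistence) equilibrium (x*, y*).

x* ≈ 298, y* ≈ 28.2

Setting both brackets to zero gives the nullclines x + 0.367y = 308 and 0.218x + y = 93.1.
Substituting y = 93.1 - 0.218x into the first: x(1 - 0.367·0.218) = 308 - 0.367·93.1.
So x* = 274/0.92 = 298, and then y* = 93.1 - 0.218·298 = 28.2.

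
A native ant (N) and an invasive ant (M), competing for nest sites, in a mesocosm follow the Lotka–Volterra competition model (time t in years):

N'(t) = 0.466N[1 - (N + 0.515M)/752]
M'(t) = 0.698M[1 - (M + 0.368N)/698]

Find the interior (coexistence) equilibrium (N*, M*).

Setting both brackets to zero gives the nullclines N + 0.515M = 752 and 0.368N + M = 698.
Substituting M = 698 - 0.368N into the first: N(1 - 0.515·0.368) = 752 - 0.515·698.
So N* = 393/0.81 = 484, and then M* = 698 - 0.368·484 = 520.

N* ≈ 484, M* ≈ 520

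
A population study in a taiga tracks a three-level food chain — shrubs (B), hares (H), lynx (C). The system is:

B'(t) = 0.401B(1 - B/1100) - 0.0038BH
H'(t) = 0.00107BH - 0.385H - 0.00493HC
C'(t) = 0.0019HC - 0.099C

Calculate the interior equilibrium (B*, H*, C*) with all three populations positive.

B* ≈ 557, H* ≈ 52.1, C* ≈ 42.8

From dC/dt = 0: 0.0019H* = 0.099, so H* = 52.1.
From dB/dt = 0: 0.401(1 - B*/1100) = 0.0038·52.1, giving B* = 1100·(1 - 0.494) = 557.
From dH/dt = 0: 0.00107·557 - 0.385 = 0.00493C*, so C* = 0.211/0.00493 = 42.8.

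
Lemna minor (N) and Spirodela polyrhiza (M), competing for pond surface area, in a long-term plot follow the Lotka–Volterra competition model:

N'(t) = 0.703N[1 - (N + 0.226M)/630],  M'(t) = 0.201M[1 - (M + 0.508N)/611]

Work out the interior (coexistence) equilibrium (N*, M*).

Setting both brackets to zero gives the nullclines N + 0.226M = 630 and 0.508N + M = 611.
Substituting M = 611 - 0.508N into the first: N(1 - 0.226·0.508) = 630 - 0.226·611.
So N* = 492/0.885 = 556, and then M* = 611 - 0.508·556 = 329.

N* ≈ 556, M* ≈ 329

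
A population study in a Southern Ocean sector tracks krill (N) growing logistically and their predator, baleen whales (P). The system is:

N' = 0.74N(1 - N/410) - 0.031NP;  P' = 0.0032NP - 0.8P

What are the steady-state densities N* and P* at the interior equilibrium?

From dP/dt = 0 with P > 0: 0.0032N* = 0.8, so N* = 250.
Substitute into dN/dt = 0: 0.74(1 - 250/410) = 0.031P*.
The bracket is 0.39, giving P* = 0.289/0.031 = 9.32.

N* ≈ 250, P* ≈ 9.32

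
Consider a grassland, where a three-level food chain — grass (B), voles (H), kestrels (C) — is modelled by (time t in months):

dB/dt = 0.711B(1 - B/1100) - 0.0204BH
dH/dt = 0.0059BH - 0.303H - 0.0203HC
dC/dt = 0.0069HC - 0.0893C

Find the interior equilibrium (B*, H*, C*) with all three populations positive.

B* ≈ 692, H* ≈ 12.9, C* ≈ 186

From dC/dt = 0: 0.0069H* = 0.0893, so H* = 12.9.
From dB/dt = 0: 0.711(1 - B*/1100) = 0.0204·12.9, giving B* = 1100·(1 - 0.371) = 692.
From dH/dt = 0: 0.0059·692 - 0.303 = 0.0203C*, so C* = 3.78/0.0203 = 186.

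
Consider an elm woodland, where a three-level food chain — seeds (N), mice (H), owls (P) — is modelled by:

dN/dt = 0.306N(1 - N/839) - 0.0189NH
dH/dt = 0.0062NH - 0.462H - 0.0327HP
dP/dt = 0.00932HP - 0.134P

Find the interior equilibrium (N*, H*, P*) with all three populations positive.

N* ≈ 93.9, H* ≈ 14.4, P* ≈ 3.68

From dP/dt = 0: 0.00932H* = 0.134, so H* = 14.4.
From dN/dt = 0: 0.306(1 - N*/839) = 0.0189·14.4, giving N* = 839·(1 - 0.888) = 93.9.
From dH/dt = 0: 0.0062·93.9 - 0.462 = 0.0327P*, so P* = 0.12/0.0327 = 3.68.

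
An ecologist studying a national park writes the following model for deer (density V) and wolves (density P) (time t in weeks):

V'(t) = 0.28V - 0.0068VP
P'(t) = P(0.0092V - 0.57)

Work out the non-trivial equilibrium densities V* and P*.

Set dP/dt = 0 with P > 0: 0.0092V - 0.57 = 0, so V* = 0.57/0.0092 = 62.
Set dV/dt = 0 with V > 0: 0.28 - 0.0068P = 0, so P* = 0.28/0.0068 = 41.2.

V* ≈ 62, P* ≈ 41.2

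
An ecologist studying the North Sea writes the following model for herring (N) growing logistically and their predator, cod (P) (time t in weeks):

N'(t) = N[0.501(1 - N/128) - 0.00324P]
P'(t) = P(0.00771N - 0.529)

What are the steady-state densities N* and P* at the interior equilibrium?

N* ≈ 68.6, P* ≈ 71.7

From dP/dt = 0 with P > 0: 0.00771N* = 0.529, so N* = 68.6.
Substitute into dN/dt = 0: 0.501(1 - 68.6/128) = 0.00324P*.
The bracket is 0.464, giving P* = 0.232/0.00324 = 71.7.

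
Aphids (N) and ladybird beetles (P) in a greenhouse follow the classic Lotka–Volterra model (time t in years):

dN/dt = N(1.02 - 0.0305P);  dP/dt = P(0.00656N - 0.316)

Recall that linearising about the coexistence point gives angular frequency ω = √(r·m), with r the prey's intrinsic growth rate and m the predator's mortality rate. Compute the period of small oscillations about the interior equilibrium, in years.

T ≈ 11.1 years

Here r = 1.02 and m = 0.316, so r·m = 0.322.
ω = √0.322 = 0.568 per year, hence T = 2π/ω ≈ 11.1 years.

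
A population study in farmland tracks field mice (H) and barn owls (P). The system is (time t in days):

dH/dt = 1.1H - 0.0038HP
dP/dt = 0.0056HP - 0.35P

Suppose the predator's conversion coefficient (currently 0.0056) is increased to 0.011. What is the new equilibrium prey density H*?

At the interior fixed point, setting dP/dt = 0 with P > 0 fixes H* = (predator death rate)/(HP coefficient) — independent of the other coefficients.
With the change, H* = 0.35/0.011 = 31.8; it falls from 62.5.

H* ≈ 31.8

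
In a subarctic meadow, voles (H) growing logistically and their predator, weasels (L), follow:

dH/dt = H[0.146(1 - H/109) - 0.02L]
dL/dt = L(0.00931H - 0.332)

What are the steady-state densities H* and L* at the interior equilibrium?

H* ≈ 35.7, L* ≈ 4.91

From dL/dt = 0 with L > 0: 0.00931H* = 0.332, so H* = 35.7.
Substitute into dH/dt = 0: 0.146(1 - 35.7/109) = 0.02L*.
The bracket is 0.673, giving L* = 0.0982/0.02 = 4.91.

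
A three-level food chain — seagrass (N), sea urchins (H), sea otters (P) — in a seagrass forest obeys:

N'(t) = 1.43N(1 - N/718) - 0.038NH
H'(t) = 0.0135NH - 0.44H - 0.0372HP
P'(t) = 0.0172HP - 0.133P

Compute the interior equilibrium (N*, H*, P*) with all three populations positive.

N* ≈ 570, H* ≈ 7.73, P* ≈ 195

From dP/dt = 0: 0.0172H* = 0.133, so H* = 7.73.
From dN/dt = 0: 1.43(1 - N*/718) = 0.038·7.73, giving N* = 718·(1 - 0.205) = 570.
From dH/dt = 0: 0.0135·570 - 0.44 = 0.0372P*, so P* = 7.26/0.0372 = 195.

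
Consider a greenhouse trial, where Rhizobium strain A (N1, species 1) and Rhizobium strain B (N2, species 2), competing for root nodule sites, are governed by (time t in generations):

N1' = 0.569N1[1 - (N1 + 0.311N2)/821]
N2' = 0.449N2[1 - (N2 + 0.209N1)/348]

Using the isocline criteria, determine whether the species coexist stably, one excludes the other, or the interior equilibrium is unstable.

stable coexistence

Compare the nullcline intercepts: K1/α12 = 821/0.311 = 2640 > K2 = 348; K2/α21 = 348/0.209 = 1670 > K1 = 821.
Since both inequalities hold, each species can invade when rare, so the interior equilibrium is stable.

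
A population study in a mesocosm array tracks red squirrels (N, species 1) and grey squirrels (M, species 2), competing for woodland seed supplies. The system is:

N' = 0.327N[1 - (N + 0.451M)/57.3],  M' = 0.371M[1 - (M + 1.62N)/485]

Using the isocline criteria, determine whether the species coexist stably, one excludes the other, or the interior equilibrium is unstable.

Compare the nullcline intercepts: K1/α12 = 57.3/0.451 = 127 < K2 = 485; K2/α21 = 485/1.62 = 299 > K1 = 57.3.
Since the inequalities point opposite ways, species 2 can invade but species 1 cannot.

species 2 excludes species 1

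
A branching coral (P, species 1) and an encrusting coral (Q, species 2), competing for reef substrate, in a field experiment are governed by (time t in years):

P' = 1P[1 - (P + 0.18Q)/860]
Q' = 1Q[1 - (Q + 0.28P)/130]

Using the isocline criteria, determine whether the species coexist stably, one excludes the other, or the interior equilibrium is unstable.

species 1 excludes species 2

Compare the nullcline intercepts: K1/α12 = 860/0.18 = 4780 > K2 = 130; K2/α21 = 130/0.28 = 464 < K1 = 860.
Since the inequalities point opposite ways, species 1 can invade but species 2 cannot.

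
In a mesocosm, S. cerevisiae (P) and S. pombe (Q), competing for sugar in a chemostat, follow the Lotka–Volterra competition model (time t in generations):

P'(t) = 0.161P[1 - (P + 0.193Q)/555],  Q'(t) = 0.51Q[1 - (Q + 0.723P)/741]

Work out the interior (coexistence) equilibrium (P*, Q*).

Setting both brackets to zero gives the nullclines P + 0.193Q = 555 and 0.723P + Q = 741.
Substituting Q = 741 - 0.723P into the first: P(1 - 0.193·0.723) = 555 - 0.193·741.
So P* = 412/0.86 = 479, and then Q* = 741 - 0.723·479 = 395.

P* ≈ 479, Q* ≈ 395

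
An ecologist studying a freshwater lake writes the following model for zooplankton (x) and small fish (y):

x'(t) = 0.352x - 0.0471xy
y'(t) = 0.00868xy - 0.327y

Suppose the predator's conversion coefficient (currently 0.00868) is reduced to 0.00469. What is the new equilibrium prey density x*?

At the interior fixed point, setting dy/dt = 0 with y > 0 fixes x* = (predator death rate)/(xy coefficient) — independent of the other coefficients.
With the change, x* = 0.327/0.00469 = 69.7; it rises from 37.7.

x* ≈ 69.7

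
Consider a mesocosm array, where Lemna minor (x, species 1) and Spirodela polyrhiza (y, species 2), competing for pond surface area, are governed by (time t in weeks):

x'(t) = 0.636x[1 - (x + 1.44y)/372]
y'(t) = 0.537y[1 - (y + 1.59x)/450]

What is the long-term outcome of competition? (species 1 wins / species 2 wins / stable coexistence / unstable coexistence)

Compare the nullcline intercepts: K1/α12 = 372/1.44 = 258 < K2 = 450; K2/α21 = 450/1.59 = 283 < K1 = 372.
Since both are reversed, neither can invade when rare; the interior point is a saddle.

unstable coexistence (outcome depends on initial conditions)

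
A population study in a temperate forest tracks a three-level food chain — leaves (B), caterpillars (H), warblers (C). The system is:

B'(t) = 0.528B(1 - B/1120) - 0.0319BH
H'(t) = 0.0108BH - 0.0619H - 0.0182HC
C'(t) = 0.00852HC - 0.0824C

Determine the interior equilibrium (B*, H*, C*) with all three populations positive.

B* ≈ 466, H* ≈ 9.67, C* ≈ 273

From dC/dt = 0: 0.00852H* = 0.0824, so H* = 9.67.
From dB/dt = 0: 0.528(1 - B*/1120) = 0.0319·9.67, giving B* = 1120·(1 - 0.584) = 466.
From dH/dt = 0: 0.0108·466 - 0.0619 = 0.0182C*, so C* = 4.97/0.0182 = 273.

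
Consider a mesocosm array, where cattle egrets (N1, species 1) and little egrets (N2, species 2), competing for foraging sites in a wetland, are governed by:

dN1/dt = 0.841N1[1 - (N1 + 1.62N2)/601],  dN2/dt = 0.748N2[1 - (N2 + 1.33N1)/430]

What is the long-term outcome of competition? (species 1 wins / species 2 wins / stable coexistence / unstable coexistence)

Compare the nullcline intercepts: K1/α12 = 601/1.62 = 371 < K2 = 430; K2/α21 = 430/1.33 = 323 < K1 = 601.
Since both are reversed, neither can invade when rare; the interior point is a saddle.

unstable coexistence (outcome depends on initial conditions)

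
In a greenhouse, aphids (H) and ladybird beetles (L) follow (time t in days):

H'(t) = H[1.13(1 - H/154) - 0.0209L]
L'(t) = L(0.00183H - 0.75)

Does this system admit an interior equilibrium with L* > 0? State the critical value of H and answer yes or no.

Threshold H = 410; K < 410, so no, the predator goes extinct.

The predator equation gives dL/dt > 0 only when H > 0.75/0.00183 = 410.
Without the predator, H → K = 154. Since 154 < 410, the predator cannot invade.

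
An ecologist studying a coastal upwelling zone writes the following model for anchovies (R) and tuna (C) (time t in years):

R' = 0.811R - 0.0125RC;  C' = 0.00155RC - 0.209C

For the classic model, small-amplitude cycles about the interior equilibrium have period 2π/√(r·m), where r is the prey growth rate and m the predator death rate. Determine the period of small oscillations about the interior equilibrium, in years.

T ≈ 15.3 years

Here r = 0.811 and m = 0.209, so r·m = 0.169.
ω = √0.169 = 0.412 per year, hence T = 2π/ω ≈ 15.3 years.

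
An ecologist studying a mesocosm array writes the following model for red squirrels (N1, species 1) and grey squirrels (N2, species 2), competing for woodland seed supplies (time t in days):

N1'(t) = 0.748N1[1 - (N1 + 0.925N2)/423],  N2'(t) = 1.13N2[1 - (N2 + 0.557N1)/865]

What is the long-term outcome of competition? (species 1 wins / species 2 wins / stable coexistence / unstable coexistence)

Compare the nullcline intercepts: K1/α12 = 423/0.925 = 457 < K2 = 865; K2/α21 = 865/0.557 = 1550 > K1 = 423.
Since the inequalities point opposite ways, species 2 can invade but species 1 cannot.

species 2 excludes species 1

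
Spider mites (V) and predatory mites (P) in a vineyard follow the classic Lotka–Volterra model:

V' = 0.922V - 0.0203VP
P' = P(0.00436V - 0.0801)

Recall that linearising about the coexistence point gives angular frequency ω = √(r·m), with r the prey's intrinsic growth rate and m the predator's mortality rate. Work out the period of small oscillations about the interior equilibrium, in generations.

Here r = 0.922 and m = 0.0801, so r·m = 0.0739.
ω = √0.0739 = 0.272 per generation, hence T = 2π/ω ≈ 23.1 generations.

T ≈ 23.1 generations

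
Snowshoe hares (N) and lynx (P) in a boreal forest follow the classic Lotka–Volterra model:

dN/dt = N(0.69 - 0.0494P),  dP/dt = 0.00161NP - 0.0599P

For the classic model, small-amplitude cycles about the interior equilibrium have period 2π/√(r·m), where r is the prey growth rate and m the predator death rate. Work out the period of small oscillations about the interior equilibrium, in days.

T ≈ 30.9 days

Here r = 0.69 and m = 0.0599, so r·m = 0.0413.
ω = √0.0413 = 0.203 per day, hence T = 2π/ω ≈ 30.9 days.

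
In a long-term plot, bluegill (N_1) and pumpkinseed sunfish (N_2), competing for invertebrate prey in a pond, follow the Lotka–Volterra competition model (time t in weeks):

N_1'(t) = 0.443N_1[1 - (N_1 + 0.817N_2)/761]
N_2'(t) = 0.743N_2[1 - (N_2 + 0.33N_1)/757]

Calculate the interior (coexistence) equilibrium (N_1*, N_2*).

N_1* ≈ 195, N_2* ≈ 693

Setting both brackets to zero gives the nullclines N_1 + 0.817N_2 = 761 and 0.33N_1 + N_2 = 757.
Substituting N_2 = 757 - 0.33N_1 into the first: N_1(1 - 0.817·0.33) = 761 - 0.817·757.
So N_1* = 143/0.73 = 195, and then N_2* = 757 - 0.33·195 = 693.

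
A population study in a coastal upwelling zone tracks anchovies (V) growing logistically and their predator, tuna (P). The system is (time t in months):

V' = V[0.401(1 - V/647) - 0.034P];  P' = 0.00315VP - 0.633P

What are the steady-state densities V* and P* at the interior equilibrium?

V* ≈ 201, P* ≈ 8.13

From dP/dt = 0 with P > 0: 0.00315V* = 0.633, so V* = 201.
Substitute into dV/dt = 0: 0.401(1 - 201/647) = 0.034P*.
The bracket is 0.689, giving P* = 0.276/0.034 = 8.13.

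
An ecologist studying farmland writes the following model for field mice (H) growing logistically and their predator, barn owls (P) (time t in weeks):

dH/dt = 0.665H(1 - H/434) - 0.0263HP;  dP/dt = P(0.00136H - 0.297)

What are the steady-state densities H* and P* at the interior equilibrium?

H* ≈ 218, P* ≈ 12.6

From dP/dt = 0 with P > 0: 0.00136H* = 0.297, so H* = 218.
Substitute into dH/dt = 0: 0.665(1 - 218/434) = 0.0263P*.
The bracket is 0.497, giving P* = 0.33/0.0263 = 12.6.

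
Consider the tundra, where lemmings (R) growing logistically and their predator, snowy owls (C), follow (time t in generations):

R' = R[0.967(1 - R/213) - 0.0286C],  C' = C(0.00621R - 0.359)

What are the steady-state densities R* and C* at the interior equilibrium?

From dC/dt = 0 with C > 0: 0.00621R* = 0.359, so R* = 57.8.
Substitute into dR/dt = 0: 0.967(1 - 57.8/213) = 0.0286C*.
The bracket is 0.729, giving C* = 0.705/0.0286 = 24.6.

R* ≈ 57.8, C* ≈ 24.6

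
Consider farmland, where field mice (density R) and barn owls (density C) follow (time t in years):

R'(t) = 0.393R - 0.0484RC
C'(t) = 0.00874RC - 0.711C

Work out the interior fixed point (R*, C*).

Set dC/dt = 0 with C > 0: 0.00874R - 0.711 = 0, so R* = 0.711/0.00874 = 81.4.
Set dR/dt = 0 with R > 0: 0.393 - 0.0484C = 0, so C* = 0.393/0.0484 = 8.12.

R* ≈ 81.4, C* ≈ 8.12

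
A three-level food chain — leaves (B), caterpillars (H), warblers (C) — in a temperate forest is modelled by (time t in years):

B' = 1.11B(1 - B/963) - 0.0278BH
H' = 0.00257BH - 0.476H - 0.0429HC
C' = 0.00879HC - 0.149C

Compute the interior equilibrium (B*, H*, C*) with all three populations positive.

B* ≈ 554, H* ≈ 17, C* ≈ 22.1

From dC/dt = 0: 0.00879H* = 0.149, so H* = 17.
From dB/dt = 0: 1.11(1 - B*/963) = 0.0278·17, giving B* = 963·(1 - 0.425) = 554.
From dH/dt = 0: 0.00257·554 - 0.476 = 0.0429C*, so C* = 0.948/0.0429 = 22.1.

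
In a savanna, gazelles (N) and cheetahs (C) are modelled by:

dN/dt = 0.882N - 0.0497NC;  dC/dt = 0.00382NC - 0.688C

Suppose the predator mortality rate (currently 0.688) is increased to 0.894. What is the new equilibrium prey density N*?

At the interior fixed point, setting dC/dt = 0 with C > 0 fixes N* = (predator death rate)/(NC coefficient) — independent of the other coefficients.
With the change, N* = 0.894/0.00382 = 234; it rises from 180.

N* ≈ 234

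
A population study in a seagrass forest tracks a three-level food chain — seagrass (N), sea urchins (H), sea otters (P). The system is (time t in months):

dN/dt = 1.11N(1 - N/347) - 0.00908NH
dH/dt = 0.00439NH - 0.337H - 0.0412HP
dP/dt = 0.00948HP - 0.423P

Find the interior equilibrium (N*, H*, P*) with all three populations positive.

From dP/dt = 0: 0.00948H* = 0.423, so H* = 44.6.
From dN/dt = 0: 1.11(1 - N*/347) = 0.00908·44.6, giving N* = 347·(1 - 0.365) = 220.
From dH/dt = 0: 0.00439·220 - 0.337 = 0.0412P*, so P* = 0.63/0.0412 = 15.3.

N* ≈ 220, H* ≈ 44.6, P* ≈ 15.3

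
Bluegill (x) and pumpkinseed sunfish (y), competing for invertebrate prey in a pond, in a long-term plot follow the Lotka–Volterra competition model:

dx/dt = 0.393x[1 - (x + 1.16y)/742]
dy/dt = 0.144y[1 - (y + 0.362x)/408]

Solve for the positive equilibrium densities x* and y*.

x* ≈ 463, y* ≈ 240

Setting both brackets to zero gives the nullclines x + 1.16y = 742 and 0.362x + y = 408.
Substituting y = 408 - 0.362x into the first: x(1 - 1.16·0.362) = 742 - 1.16·408.
So x* = 269/0.58 = 463, and then y* = 408 - 0.362·463 = 240.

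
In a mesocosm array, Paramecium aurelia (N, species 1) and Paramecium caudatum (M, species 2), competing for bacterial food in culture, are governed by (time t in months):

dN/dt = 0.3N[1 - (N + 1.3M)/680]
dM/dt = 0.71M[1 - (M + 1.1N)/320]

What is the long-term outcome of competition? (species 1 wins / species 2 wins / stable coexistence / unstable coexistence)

Compare the nullcline intercepts: K1/α12 = 680/1.3 = 523 > K2 = 320; K2/α21 = 320/1.1 = 291 < K1 = 680.
Since the inequalities point opposite ways, species 1 can invade but species 2 cannot.

species 1 excludes species 2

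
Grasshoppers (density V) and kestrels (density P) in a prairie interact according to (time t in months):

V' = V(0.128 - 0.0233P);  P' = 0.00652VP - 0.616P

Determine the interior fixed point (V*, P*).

Set dP/dt = 0 with P > 0: 0.00652V - 0.616 = 0, so V* = 0.616/0.00652 = 94.5.
Set dV/dt = 0 with V > 0: 0.128 - 0.0233P = 0, so P* = 0.128/0.0233 = 5.49.

V* ≈ 94.5, P* ≈ 5.49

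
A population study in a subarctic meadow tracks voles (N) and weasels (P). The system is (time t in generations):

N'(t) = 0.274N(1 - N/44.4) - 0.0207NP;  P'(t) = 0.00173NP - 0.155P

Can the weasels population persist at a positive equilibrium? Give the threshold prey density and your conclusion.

The predator equation gives dP/dt > 0 only when N > 0.155/0.00173 = 89.6.
Without the predator, N → K = 44.4. Since 44.4 < 89.6, the predator cannot invade.

Threshold N = 89.6; K < 89.6, so no, the predator goes extinct.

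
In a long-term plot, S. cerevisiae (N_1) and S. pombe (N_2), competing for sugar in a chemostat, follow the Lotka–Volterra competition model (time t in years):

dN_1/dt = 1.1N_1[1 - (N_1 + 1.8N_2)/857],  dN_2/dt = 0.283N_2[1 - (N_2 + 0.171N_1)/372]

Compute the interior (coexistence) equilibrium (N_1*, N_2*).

N_1* ≈ 271, N_2* ≈ 326

Setting both brackets to zero gives the nullclines N_1 + 1.8N_2 = 857 and 0.171N_1 + N_2 = 372.
Substituting N_2 = 372 - 0.171N_1 into the first: N_1(1 - 1.8·0.171) = 857 - 1.8·372.
So N_1* = 187/0.692 = 271, and then N_2* = 372 - 0.171·271 = 326.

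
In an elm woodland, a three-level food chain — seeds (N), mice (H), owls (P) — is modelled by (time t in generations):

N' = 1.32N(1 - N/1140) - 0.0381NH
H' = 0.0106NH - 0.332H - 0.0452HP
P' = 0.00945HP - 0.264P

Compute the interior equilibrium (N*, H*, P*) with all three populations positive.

N* ≈ 221, H* ≈ 27.9, P* ≈ 44.4

From dP/dt = 0: 0.00945H* = 0.264, so H* = 27.9.
From dN/dt = 0: 1.32(1 - N*/1140) = 0.0381·27.9, giving N* = 1140·(1 - 0.806) = 221.
From dH/dt = 0: 0.0106·221 - 0.332 = 0.0452P*, so P* = 2.01/0.0452 = 44.4.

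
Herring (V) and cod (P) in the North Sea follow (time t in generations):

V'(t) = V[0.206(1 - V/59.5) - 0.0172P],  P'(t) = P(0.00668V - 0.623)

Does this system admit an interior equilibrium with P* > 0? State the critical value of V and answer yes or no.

Threshold V = 93.3; K < 93.3, so no, the predator goes extinct.

The predator equation gives dP/dt > 0 only when V > 0.623/0.00668 = 93.3.
Without the predator, V → K = 59.5. Since 59.5 < 93.3, the predator cannot invade.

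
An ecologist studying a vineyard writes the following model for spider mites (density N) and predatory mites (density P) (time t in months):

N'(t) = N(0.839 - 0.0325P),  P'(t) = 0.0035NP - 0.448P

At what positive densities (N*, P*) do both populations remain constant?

Set dP/dt = 0 with P > 0: 0.0035N - 0.448 = 0, so N* = 0.448/0.0035 = 128.
Set dN/dt = 0 with N > 0: 0.839 - 0.0325P = 0, so P* = 0.839/0.0325 = 25.8.

N* ≈ 128, P* ≈ 25.8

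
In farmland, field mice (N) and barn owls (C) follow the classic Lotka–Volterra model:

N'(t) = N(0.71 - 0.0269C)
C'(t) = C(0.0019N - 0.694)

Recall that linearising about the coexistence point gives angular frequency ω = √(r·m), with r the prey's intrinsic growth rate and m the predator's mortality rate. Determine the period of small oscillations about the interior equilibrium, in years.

Here r = 0.71 and m = 0.694, so r·m = 0.493.
ω = √0.493 = 0.702 per year, hence T = 2π/ω ≈ 8.95 years.

T ≈ 8.95 years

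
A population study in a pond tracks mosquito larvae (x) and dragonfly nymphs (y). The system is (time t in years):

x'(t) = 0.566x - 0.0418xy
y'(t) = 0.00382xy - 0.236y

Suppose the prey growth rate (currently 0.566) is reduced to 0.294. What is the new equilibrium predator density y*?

At the interior fixed point, setting dx/dt = 0 with x > 0 fixes y* = (prey growth rate)/(xy coefficient) — independent of the other coefficients.
With the change, y* = 0.294/0.0418 = 7.03; it falls from 13.5.

y* ≈ 7.03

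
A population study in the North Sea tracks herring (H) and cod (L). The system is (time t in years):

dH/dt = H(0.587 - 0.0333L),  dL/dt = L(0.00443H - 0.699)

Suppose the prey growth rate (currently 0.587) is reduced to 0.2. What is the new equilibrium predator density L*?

At the interior fixed point, setting dH/dt = 0 with H > 0 fixes L* = (prey growth rate)/(HL coefficient) — independent of the other coefficients.
With the change, L* = 0.2/0.0333 = 6.01; it falls from 17.6.

L* ≈ 6.01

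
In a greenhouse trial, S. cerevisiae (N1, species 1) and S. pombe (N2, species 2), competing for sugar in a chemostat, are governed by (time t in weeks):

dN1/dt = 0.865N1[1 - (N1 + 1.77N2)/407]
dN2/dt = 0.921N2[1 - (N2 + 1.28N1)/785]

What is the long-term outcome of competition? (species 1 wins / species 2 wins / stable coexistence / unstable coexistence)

Compare the nullcline intercepts: K1/α12 = 407/1.77 = 230 < K2 = 785; K2/α21 = 785/1.28 = 613 > K1 = 407.
Since the inequalities point opposite ways, species 2 can invade but species 1 cannot.

species 2 excludes species 1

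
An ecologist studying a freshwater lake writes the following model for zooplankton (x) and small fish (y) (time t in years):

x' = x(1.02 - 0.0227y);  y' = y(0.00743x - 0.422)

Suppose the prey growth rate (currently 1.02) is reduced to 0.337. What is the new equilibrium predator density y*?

y* ≈ 14.8

At the interior fixed point, setting dx/dt = 0 with x > 0 fixes y* = (prey growth rate)/(xy coefficient) — independent of the other coefficients.
With the change, y* = 0.337/0.0227 = 14.8; it falls from 44.9.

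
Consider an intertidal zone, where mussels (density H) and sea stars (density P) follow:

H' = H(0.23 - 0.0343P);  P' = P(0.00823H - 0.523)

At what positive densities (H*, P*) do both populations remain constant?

H* ≈ 63.5, P* ≈ 6.71

Set dP/dt = 0 with P > 0: 0.00823H - 0.523 = 0, so H* = 0.523/0.00823 = 63.5.
Set dH/dt = 0 with H > 0: 0.23 - 0.0343P = 0, so P* = 0.23/0.0343 = 6.71.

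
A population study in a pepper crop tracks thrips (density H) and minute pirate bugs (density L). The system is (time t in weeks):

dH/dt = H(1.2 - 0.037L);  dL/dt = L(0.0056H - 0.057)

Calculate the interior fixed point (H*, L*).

H* ≈ 10.2, L* ≈ 32.4

Set dL/dt = 0 with L > 0: 0.0056H - 0.057 = 0, so H* = 0.057/0.0056 = 10.2.
Set dH/dt = 0 with H > 0: 1.2 - 0.037L = 0, so L* = 1.2/0.037 = 32.4.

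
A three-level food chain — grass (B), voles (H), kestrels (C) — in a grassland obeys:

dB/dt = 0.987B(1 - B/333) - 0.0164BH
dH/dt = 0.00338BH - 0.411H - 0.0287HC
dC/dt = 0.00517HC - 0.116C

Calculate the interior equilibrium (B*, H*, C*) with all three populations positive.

B* ≈ 209, H* ≈ 22.4, C* ≈ 10.3

From dC/dt = 0: 0.00517H* = 0.116, so H* = 22.4.
From dB/dt = 0: 0.987(1 - B*/333) = 0.0164·22.4, giving B* = 333·(1 - 0.373) = 209.
From dH/dt = 0: 0.00338·209 - 0.411 = 0.0287C*, so C* = 0.295/0.0287 = 10.3.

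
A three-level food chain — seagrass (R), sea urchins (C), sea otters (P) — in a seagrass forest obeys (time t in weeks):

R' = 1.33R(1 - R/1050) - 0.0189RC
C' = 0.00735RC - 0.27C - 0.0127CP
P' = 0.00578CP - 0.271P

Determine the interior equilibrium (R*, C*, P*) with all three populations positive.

From dP/dt = 0: 0.00578C* = 0.271, so C* = 46.9.
From dR/dt = 0: 1.33(1 - R*/1050) = 0.0189·46.9, giving R* = 1050·(1 - 0.666) = 350.
From dC/dt = 0: 0.00735·350 - 0.27 = 0.0127P*, so P* = 2.31/0.0127 = 182.

R* ≈ 350, C* ≈ 46.9, P* ≈ 182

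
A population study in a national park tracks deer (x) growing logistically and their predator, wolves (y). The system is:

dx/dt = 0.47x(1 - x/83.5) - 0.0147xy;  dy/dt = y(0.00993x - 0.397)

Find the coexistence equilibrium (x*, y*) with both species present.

From dy/dt = 0 with y > 0: 0.00993x* = 0.397, so x* = 40.
Substitute into dx/dt = 0: 0.47(1 - 40/83.5) = 0.0147y*.
The bracket is 0.521, giving y* = 0.245/0.0147 = 16.7.

x* ≈ 40, y* ≈ 16.7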